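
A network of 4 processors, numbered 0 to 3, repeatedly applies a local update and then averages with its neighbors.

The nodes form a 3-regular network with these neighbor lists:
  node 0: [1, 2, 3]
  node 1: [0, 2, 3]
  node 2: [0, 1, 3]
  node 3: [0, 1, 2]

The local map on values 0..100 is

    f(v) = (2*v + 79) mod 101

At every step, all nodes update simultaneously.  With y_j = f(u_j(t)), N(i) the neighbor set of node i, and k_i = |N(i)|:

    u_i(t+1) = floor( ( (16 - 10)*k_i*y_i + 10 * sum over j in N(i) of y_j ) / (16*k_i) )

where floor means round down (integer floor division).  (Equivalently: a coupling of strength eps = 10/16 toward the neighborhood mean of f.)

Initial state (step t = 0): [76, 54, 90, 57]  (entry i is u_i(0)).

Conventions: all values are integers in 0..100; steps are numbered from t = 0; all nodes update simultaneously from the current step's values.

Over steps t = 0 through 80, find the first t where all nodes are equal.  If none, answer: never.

Simulating step by step:
t=0: [76, 54, 90, 57]  (not all equal)
t=1: [59, 69, 64, 70]  (not all equal)
t=2: [43, 30, 28, 30]  (not all equal)
t=3: [46, 42, 41, 42]  (not all equal)
t=4: [64, 63, 62, 63]  (not all equal)
t=5: [3, 3, 2, 3]  (not all equal)
t=6: [84, 84, 84, 84]  (all equal)

Answer: 6
Key observation: Synchronization is absorbing here: once all nodes are equal they stay equal, and step 6 is the first all-equal step.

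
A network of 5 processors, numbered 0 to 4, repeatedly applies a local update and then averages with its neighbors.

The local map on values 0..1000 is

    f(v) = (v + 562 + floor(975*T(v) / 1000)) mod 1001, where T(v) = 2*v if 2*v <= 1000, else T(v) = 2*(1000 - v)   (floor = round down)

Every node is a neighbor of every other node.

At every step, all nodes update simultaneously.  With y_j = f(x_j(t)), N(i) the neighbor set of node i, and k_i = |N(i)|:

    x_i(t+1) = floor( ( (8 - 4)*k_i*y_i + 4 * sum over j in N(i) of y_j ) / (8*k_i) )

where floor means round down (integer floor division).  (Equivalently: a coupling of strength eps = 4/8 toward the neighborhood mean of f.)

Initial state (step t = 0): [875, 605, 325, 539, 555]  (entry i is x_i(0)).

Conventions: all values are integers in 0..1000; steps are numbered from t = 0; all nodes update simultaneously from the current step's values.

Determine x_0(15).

Answer: x_0(15) = 798

Derivation:
t=0: [875, 605, 325, 539, 555]
t=1: [769, 865, 709, 888, 883]
t=2: [748, 714, 769, 705, 707]
t=3: [811, 823, 804, 826, 826]
t=4: [736, 731, 738, 730, 730]
t=5: [812, 814, 812, 815, 815]
t=6: [738, 737, 738, 736, 736]
t=7: [809, 810, 809, 810, 810]
t=8: [741, 741, 741, 741, 741]
t=9: [807, 807, 807, 807, 807]
t=10: [744, 744, 744, 744, 744]
t=11: [804, 804, 804, 804, 804]
t=12: [747, 747, 747, 747, 747]
t=13: [801, 801, 801, 801, 801]
t=14: [750, 750, 750, 750, 750]
t=15: [798, 798, 798, 798, 798]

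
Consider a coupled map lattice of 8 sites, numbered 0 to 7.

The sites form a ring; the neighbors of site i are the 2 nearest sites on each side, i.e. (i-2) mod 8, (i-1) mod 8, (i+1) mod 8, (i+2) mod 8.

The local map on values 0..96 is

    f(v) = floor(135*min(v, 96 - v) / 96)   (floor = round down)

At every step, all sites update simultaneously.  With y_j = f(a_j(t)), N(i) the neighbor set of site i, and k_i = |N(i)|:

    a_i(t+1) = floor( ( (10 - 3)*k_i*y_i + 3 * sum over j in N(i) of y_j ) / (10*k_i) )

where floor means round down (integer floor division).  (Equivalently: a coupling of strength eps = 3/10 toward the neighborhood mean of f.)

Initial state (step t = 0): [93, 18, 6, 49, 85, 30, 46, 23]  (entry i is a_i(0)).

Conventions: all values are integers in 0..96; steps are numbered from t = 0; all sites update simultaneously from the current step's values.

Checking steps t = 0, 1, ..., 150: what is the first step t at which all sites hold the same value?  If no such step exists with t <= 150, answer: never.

Answer: 16
Key observation: Synchronization is absorbing here: once all sites are equal they stay equal, and step 16 is the first all-equal step.

Derivation:
t=0: [93, 18, 6, 49, 85, 30, 46, 23]  (not all equal)
t=1: [12, 25, 13, 52, 24, 42, 51, 32]  (not all equal)
t=2: [23, 35, 23, 53, 38, 56, 55, 44]  (not all equal)
t=3: [37, 48, 36, 56, 52, 56, 55, 57]  (not all equal)
t=4: [53, 62, 52, 56, 59, 56, 56, 55]  (not all equal)
t=5: [58, 50, 58, 55, 53, 55, 56, 56]  (not all equal)
t=6: [54, 61, 54, 57, 58, 57, 56, 56]  (not all equal)
t=7: [57, 51, 57, 53, 53, 54, 55, 55]  (not all equal)
t=8: [55, 60, 55, 59, 59, 58, 57, 57]  (not all equal)
t=9: [56, 51, 55, 52, 52, 53, 54, 53]  (not all equal)
t=10: [57, 61, 57, 60, 60, 60, 59, 59]  (not all equal)
t=11: [53, 50, 53, 50, 50, 50, 51, 51]  (not all equal)
t=12: [60, 63, 60, 63, 63, 63, 62, 62]  (not all equal)
t=13: [49, 46, 49, 46, 46, 46, 47, 47]  (not all equal)
t=14: [65, 64, 65, 64, 64, 64, 65, 65]  (not all equal)
t=15: [43, 44, 43, 44, 44, 44, 43, 43]  (not all equal)
t=16: [60, 60, 60, 60, 60, 60, 60, 60]  (all equal)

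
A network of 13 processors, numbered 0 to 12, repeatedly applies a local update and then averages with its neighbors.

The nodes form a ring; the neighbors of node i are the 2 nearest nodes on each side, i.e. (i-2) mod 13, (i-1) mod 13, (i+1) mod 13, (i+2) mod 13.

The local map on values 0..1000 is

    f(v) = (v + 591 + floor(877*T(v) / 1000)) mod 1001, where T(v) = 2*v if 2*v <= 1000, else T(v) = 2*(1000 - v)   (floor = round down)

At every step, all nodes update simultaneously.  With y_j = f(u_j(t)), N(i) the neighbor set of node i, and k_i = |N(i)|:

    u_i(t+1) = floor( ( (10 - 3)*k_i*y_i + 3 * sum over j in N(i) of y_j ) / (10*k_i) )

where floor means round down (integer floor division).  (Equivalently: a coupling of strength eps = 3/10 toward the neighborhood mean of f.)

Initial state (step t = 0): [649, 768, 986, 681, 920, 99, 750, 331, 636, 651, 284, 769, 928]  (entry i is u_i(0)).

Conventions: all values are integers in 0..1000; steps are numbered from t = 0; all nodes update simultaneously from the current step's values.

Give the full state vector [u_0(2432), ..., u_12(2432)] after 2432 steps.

Answer: [767, 767, 767, 767, 767, 767, 767, 767, 767, 767, 767, 767, 767]
Key observation: The state at step 14, [767, 767, 767, 767, 767, 767, 767, 767, 767, 767, 767, 767, 767], reappears at step 16: the system is in a cycle of period 2 from step 14 on.  Therefore the state at step 2432 equals the state at step 14 + ((2432 - 14) mod 2) = 14, which is [767, 767, 767, 767, 767, 767, 767, 767, 767, 767, 767, 767, 767].

Derivation:
t=0: [649, 768, 986, 681, 920, 99, 750, 331, 636, 651, 284, 769, 928]
t=1: [805, 754, 652, 796, 685, 811, 760, 602, 792, 784, 494, 739, 657]
t=2: [760, 781, 827, 759, 811, 754, 778, 848, 774, 779, 899, 796, 837]
t=3: [758, 751, 731, 763, 739, 764, 752, 721, 748, 744, 689, 737, 718]
t=4: [777, 778, 787, 771, 782, 771, 778, 792, 784, 787, 813, 790, 798]
t=5: [755, 755, 752, 760, 755, 759, 755, 748, 750, 748, 735, 747, 743]
t=6: [775, 774, 775, 771, 773, 772, 774, 778, 778, 780, 786, 780, 781]
t=7: [758, 759, 759, 761, 760, 760, 759, 757, 756, 755, 752, 755, 755]
t=8: [772, 771, 770, 770, 770, 770, 771, 772, 773, 774, 775, 774, 773]
t=9: [761, 762, 762, 762, 762, 762, 762, 761, 760, 760, 759, 760, 760]
t=10: [769, 769, 769, 769, 769, 769, 769, 769, 770, 770, 770, 770, 770]
t=11: [763, 763, 764, 764, 764, 764, 763, 763, 763, 763, 763, 763, 763]
t=12: [767, 767, 767, 767, 767, 767, 767, 767, 768, 768, 768, 768, 768]
t=13: [764, 764, 765, 765, 765, 765, 764, 764, 764, 764, 764, 764, 764]
t=14: [767, 767, 767, 767, 767, 767, 767, 767, 767, 767, 767, 767, 767]
t=15: [765, 765, 765, 765, 765, 765, 765, 765, 765, 765, 765, 765, 765]
t=16: [767, 767, 767, 767, 767, 767, 767, 767, 767, 767, 767, 767, 767]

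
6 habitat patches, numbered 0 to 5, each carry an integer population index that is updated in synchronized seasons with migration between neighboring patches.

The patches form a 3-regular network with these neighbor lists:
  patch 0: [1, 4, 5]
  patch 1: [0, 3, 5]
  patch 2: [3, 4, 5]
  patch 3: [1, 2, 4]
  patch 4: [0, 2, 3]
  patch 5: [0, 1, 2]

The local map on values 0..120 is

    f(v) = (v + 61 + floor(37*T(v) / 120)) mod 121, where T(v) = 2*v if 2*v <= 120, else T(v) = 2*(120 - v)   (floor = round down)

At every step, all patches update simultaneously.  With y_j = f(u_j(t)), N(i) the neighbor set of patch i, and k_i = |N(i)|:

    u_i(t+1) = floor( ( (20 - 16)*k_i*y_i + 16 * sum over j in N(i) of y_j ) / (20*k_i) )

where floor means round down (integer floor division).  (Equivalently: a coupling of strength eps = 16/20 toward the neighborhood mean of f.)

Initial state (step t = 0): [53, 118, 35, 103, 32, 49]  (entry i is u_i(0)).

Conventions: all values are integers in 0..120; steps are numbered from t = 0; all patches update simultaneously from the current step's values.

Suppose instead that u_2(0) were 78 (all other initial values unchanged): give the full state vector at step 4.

Answer: [13, 17, 17, 17, 28, 17]
Key observation: This trace re-runs the system from the modified initial state.

Derivation:
t=0: [53, 118, 78, 103, 32, 49]
t=1: [55, 37, 57, 67, 54, 37]
t=2: [76, 73, 56, 55, 31, 72]
t=3: [60, 38, 54, 54, 49, 38]
t=4: [13, 17, 17, 17, 28, 17]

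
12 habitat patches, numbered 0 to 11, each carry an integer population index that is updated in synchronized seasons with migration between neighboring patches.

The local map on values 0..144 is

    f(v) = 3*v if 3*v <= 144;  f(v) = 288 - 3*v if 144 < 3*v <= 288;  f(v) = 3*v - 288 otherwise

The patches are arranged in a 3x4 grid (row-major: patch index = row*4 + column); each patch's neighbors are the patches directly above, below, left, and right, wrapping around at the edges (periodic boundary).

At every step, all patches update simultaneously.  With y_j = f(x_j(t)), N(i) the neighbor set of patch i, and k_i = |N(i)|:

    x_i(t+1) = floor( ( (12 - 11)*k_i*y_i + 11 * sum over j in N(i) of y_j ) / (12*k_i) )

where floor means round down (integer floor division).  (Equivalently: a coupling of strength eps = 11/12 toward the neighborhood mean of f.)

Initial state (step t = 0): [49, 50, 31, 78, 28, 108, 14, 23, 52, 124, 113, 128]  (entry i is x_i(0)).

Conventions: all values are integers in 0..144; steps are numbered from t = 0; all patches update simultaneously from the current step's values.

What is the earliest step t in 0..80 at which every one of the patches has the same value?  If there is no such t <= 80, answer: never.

Answer: never
Key observation: The state at step 34 reappears at step 40 — the system is in a cycle of period 6 from step 34 on.  No step 0..40 is synchronized, and the cycle repeats forever, so no step up to 80 (or ever) has all patches equal.

Derivation:
t=0: [49, 50, 31, 78, 28, 108, 14, 23, 52, 124, 113, 128]  (not all equal)
t=1: [105, 92, 73, 95, 93, 82, 60, 69, 103, 88, 76, 78]  (not all equal)
t=2: [12, 38, 47, 53, 39, 38, 66, 46, 27, 32, 63, 42]  (not all equal)
t=3: [104, 98, 110, 111, 94, 105, 120, 117, 92, 101, 112, 112]  (not all equal)
t=4: [17, 25, 42, 44, 29, 24, 47, 44, 22, 22, 44, 42]  (not all equal)
t=5: [86, 78, 120, 110, 80, 90, 117, 122, 81, 84, 116, 116]  (not all equal)
t=6: [45, 40, 56, 58, 43, 47, 57, 55, 43, 43, 57, 56]  (not all equal)
t=7: [124, 130, 117, 123, 131, 125, 124, 120, 128, 126, 121, 120]  (not all equal)
t=8: [95, 82, 83, 73, 86, 94, 75, 84, 88, 90, 77, 80]  (not all equal)
t=9: [38, 18, 56, 34, 18, 35, 36, 51, 24, 31, 43, 46]  (not all equal)
t=10: [74, 103, 100, 124, 102, 79, 121, 103, 97, 90, 115, 111]  (not all equal)
t=11: [34, 35, 55, 40, 33, 34, 38, 52, 33, 31, 39, 41]  (not all equal)
t=12: [105, 105, 114, 120, 107, 102, 118, 115, 103, 104, 113, 117]  (not all equal)
t=13: [37, 30, 54, 52, 30, 35, 46, 58, 35, 28, 51, 51]  (not all equal)
t=14: [104, 105, 123, 122, 107, 100, 121, 122, 105, 106, 121, 122]  (not all equal)
t=15: [39, 35, 65, 66, 35, 38, 62, 67, 40, 34, 66, 65]  (not all equal)
t=16: [106, 106, 96, 96, 109, 104, 96, 96, 105, 106, 96, 96]  (not all equal)
t=17: [24, 21, 6, 6, 21, 24, 5, 8, 24, 21, 6, 6]  (not all equal)
t=18: [55, 56, 27, 31, 60, 52, 31, 28, 55, 56, 27, 31]  (not all equal)
t=19: [112, 114, 95, 95, 114, 112, 94, 95, 112, 114, 95, 95]  (not all equal)
t=20: [40, 39, 15, 13, 38, 42, 13, 15, 40, 39, 15, 13]  (not all equal)
t=21: [99, 103, 58, 60, 103, 99, 63, 56, 99, 103, 58, 60]  (not all equal)
t=22: [37, 36, 87, 89, 35, 37, 90, 87, 37, 36, 87, 89]  (not all equal)
t=23: [88, 90, 42, 44, 91, 86, 45, 40, 88, 90, 42, 44]  (not all equal)
t=24: [45, 46, 104, 103, 46, 45, 103, 104, 45, 46, 104, 103]  (not all equal)
t=25: [110, 110, 48, 48, 109, 110, 49, 48, 110, 110, 48, 48]  (not all equal)
t=26: [64, 65, 119, 120, 65, 64, 120, 119, 64, 65, 119, 120]  (not all equal)
t=27: [89, 88, 75, 76, 89, 88, 75, 76, 89, 88, 75, 76]  (not all equal)
t=28: [30, 32, 53, 51, 30, 32, 53, 51, 30, 32, 53, 51]  (not all equal)
t=29: [101, 102, 122, 123, 101, 102, 122, 123, 101, 102, 122, 123]  (not all equal)
t=30: [30, 31, 64, 65, 30, 31, 64, 65, 30, 31, 64, 65]  (not all equal)
t=31: [91, 93, 94, 93, 91, 93, 94, 93, 91, 93, 94, 93]  (not all equal)
t=32: [12, 9, 7, 9, 12, 9, 7, 9, 12, 9, 7, 9]  (not all equal)
t=33: [31, 27, 23, 27, 31, 27, 23, 27, 31, 27, 23, 27]  (not all equal)
t=34: [87, 81, 74, 81, 87, 81, 74, 81, 87, 81, 74, 81]  (not all equal)
t=35: [35, 45, 56, 45, 35, 45, 56, 45, 35, 45, 56, 45]  (not all equal)
t=36: [118, 124, 126, 124, 118, 124, 126, 124, 118, 124, 126, 124]  (not all equal)
t=37: [74, 81, 87, 81, 74, 81, 87, 81, 74, 81, 87, 81]  (not all equal)
t=38: [56, 45, 35, 45, 56, 45, 35, 45, 56, 45, 35, 45]  (not all equal)
t=39: [126, 124, 118, 124, 126, 124, 118, 124, 126, 124, 118, 124]  (not all equal)
t=40: [87, 81, 74, 81, 87, 81, 74, 81, 87, 81, 74, 81]  (not all equal)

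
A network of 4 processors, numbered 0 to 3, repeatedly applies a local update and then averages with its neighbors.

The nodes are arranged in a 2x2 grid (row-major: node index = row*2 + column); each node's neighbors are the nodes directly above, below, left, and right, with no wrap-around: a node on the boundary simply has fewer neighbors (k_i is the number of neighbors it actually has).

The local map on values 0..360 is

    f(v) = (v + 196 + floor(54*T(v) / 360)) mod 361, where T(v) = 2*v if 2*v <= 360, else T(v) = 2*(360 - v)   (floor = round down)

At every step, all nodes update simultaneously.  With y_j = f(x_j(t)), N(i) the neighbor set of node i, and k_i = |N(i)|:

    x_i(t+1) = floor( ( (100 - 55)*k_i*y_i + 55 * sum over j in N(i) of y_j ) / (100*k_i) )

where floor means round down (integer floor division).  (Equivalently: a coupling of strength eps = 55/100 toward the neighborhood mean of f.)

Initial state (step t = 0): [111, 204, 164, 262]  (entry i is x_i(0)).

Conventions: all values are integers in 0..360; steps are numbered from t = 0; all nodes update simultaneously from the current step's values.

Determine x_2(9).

Answer: x_2(9) = 247

Derivation:
t=0: [111, 204, 164, 262]
t=1: [189, 166, 149, 93]
t=2: [55, 130, 120, 163]
t=3: [218, 87, 244, 118]
t=4: [158, 261, 172, 273]
t=5: [68, 104, 73, 110]
t=6: [298, 320, 301, 323]
t=7: [155, 163, 156, 164]
t=8: [39, 43, 39, 44]
t=9: [247, 250, 247, 250]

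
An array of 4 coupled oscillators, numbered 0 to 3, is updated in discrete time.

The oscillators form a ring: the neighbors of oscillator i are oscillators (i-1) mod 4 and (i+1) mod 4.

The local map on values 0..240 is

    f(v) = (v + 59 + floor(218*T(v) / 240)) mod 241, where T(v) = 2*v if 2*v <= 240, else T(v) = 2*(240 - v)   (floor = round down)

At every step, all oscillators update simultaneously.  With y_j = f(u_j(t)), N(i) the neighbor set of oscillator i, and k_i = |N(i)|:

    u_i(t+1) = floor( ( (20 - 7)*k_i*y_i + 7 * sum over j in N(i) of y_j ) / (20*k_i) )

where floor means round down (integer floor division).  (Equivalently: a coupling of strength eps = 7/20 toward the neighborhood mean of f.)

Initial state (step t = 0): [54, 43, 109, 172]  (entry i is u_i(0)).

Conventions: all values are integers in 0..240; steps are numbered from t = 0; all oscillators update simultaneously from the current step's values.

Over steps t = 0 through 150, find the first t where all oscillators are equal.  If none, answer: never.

Simulating step by step:
t=0: [54, 43, 109, 172]  (not all equal)
t=1: [188, 175, 132, 132]  (not all equal)
t=2: [109, 115, 139, 137]  (not all equal)
t=3: [130, 138, 140, 138]  (not all equal)
t=4: [144, 141, 139, 141]  (not all equal)
t=5: [136, 138, 139, 138]  (not all equal)
t=6: [141, 141, 140, 141]  (not all equal)
t=7: [138, 138, 138, 138]  (all equal)

Answer: 7
Key observation: Synchronization is absorbing here: once all oscillators are equal they stay equal, and step 7 is the first all-equal step.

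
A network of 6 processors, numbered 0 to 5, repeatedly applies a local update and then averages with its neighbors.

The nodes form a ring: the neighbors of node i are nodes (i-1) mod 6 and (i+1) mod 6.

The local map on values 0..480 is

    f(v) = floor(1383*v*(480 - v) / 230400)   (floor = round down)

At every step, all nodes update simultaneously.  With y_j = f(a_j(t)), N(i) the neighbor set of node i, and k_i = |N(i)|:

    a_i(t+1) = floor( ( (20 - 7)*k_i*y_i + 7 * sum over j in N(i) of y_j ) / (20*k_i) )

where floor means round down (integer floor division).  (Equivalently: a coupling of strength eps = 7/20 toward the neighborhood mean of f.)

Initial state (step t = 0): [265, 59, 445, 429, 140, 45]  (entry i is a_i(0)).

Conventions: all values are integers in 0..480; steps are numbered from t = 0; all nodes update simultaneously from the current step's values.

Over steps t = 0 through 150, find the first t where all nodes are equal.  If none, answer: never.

Simulating step by step:
t=0: [265, 59, 445, 429, 140, 45]  (not all equal)
t=1: [268, 172, 109, 151, 228, 185]  (not all equal)
t=2: [334, 308, 264, 296, 332, 332]  (not all equal)
t=3: [296, 317, 334, 323, 299, 293]  (not all equal)
t=4: [323, 309, 297, 305, 321, 326]  (not all equal)
t=5: [305, 316, 323, 318, 307, 302]  (not all equal)
t=6: [318, 311, 306, 309, 317, 320]  (not all equal)
t=7: [309, 314, 317, 316, 310, 307]  (not all equal)
t=8: [316, 312, 310, 311, 315, 317]  (not all equal)
t=9: [311, 313, 315, 314, 311, 310]  (not all equal)
t=10: [314, 313, 311, 312, 314, 315]  (not all equal)
t=11: [312, 313, 314, 313, 312, 311]  (not all equal)
t=12: [314, 313, 312, 313, 314, 314]  (not all equal)
t=13: [312, 313, 313, 313, 312, 312]  (not all equal)
t=14: [313, 313, 313, 313, 313, 314]  (not all equal)
t=15: [312, 313, 313, 313, 312, 312]  (not all equal)

Answer: never
Key observation: The state at step 13 reappears at step 15 — the system is in a cycle of period 2 from step 13 on.  No step 0..15 is synchronized, and the cycle repeats forever, so no step up to 150 (or ever) has all nodes equal.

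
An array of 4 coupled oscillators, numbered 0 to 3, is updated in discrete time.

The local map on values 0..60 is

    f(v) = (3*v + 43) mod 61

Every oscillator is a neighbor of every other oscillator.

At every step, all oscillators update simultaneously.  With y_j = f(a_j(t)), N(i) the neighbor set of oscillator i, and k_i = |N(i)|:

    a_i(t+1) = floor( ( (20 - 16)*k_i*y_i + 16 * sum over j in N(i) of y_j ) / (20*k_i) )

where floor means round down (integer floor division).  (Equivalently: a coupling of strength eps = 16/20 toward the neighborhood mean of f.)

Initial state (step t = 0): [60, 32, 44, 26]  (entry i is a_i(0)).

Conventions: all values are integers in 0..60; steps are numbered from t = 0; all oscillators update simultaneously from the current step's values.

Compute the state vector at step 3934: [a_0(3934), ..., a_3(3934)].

Answer: [29, 29, 29, 29]
Key observation: The state at step 8, [43, 43, 43, 43], reappears at step 18: the system is in a cycle of period 10 from step 8 on.  Therefore the state at step 3934 equals the state at step 8 + ((3934 - 8) mod 10) = 14, which is [29, 29, 29, 29].

Derivation:
t=0: [60, 32, 44, 26]
t=1: [42, 44, 41, 41]
t=2: [47, 46, 47, 47]
t=3: [16, 12, 16, 16]
t=4: [26, 27, 26, 26]
t=5: [44, 48, 44, 44]
t=6: [39, 43, 39, 39]
t=7: [41, 40, 41, 41]
t=8: [43, 43, 43, 43]
t=9: [50, 50, 50, 50]
t=10: [10, 10, 10, 10]
t=11: [12, 12, 12, 12]
t=12: [18, 18, 18, 18]
t=13: [36, 36, 36, 36]
t=14: [29, 29, 29, 29]
t=15: [8, 8, 8, 8]
t=16: [6, 6, 6, 6]
t=17: [0, 0, 0, 0]
t=18: [43, 43, 43, 43]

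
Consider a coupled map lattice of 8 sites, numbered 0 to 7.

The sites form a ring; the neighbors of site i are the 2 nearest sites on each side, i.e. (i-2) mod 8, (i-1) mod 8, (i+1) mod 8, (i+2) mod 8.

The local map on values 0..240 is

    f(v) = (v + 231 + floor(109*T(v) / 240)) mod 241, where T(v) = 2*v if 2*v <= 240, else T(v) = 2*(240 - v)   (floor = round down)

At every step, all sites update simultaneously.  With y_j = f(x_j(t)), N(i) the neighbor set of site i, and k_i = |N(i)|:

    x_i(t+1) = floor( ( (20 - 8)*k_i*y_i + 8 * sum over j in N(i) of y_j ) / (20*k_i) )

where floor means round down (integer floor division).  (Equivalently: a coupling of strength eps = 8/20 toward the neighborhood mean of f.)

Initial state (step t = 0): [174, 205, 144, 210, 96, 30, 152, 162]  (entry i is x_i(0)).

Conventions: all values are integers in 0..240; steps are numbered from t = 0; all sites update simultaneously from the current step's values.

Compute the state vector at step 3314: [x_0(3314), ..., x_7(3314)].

Answer: [228, 228, 228, 228, 228, 228, 228, 228]
Key observation: The state at step 4, [228, 228, 228, 228, 228, 228, 228, 228], reappears at step 5: the system is in a cycle of period 1 from step 4 on.  Therefore the state at step 3314 equals the state at step 4 + ((3314 - 4) mod 1) = 4, which is [228, 228, 228, 228, 228, 228, 228, 228].

Derivation:
t=0: [174, 205, 144, 210, 96, 30, 152, 162]
t=1: [222, 224, 217, 202, 175, 112, 199, 204]
t=2: [227, 227, 226, 223, 222, 212, 223, 224]
t=3: [228, 228, 228, 227, 227, 227, 227, 227]
t=4: [228, 228, 228, 228, 228, 228, 228, 228]
t=5: [228, 228, 228, 228, 228, 228, 228, 228]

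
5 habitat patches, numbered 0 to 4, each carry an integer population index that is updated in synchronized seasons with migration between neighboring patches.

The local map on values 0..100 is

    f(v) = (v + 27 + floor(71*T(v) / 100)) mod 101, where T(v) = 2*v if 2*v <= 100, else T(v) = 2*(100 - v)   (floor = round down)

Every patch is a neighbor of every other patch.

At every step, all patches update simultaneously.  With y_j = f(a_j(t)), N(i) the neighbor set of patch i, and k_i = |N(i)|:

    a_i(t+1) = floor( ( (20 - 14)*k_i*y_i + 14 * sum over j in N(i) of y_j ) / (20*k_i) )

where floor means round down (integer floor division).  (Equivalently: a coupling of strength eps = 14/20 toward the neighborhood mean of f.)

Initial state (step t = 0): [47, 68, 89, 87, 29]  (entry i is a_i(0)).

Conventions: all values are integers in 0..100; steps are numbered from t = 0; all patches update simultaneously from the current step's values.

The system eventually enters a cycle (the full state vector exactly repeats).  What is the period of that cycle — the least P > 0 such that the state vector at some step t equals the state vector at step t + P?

Simulating step by step:
t=0: [47, 68, 89, 87, 29]
t=1: [46, 46, 45, 45, 53]
t=2: [37, 37, 36, 36, 38]
t=3: [14, 14, 14, 14, 14]
t=4: [60, 60, 60, 60, 60]
t=5: [42, 42, 42, 42, 42]
t=6: [27, 27, 27, 27, 27]
t=7: [92, 92, 92, 92, 92]
t=8: [29, 29, 29, 29, 29]
t=9: [97, 97, 97, 97, 97]
t=10: [27, 27, 27, 27, 27]

Answer: 4
Key observation: The state at step 6, [27, 27, 27, 27, 27], reappears at step 10 — and no state repeats earlier — so the cycle the system enters has period 4.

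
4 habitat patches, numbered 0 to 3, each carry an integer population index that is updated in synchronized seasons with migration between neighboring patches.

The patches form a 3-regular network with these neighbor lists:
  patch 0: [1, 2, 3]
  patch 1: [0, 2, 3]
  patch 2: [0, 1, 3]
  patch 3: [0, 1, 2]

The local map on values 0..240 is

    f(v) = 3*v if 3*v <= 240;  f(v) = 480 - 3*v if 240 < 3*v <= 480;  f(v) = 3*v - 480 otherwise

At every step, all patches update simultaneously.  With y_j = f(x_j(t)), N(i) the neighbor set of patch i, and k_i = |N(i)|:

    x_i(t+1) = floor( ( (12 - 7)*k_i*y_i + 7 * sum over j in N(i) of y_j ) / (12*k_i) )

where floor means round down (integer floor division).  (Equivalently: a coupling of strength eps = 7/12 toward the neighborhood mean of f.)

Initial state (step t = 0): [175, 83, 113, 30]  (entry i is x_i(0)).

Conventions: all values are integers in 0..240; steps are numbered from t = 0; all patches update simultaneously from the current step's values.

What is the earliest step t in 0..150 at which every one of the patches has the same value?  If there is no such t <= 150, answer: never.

Answer: never
Key observation: The state at step 12 reappears at step 14 — the system is in a cycle of period 2 from step 12 on.  No step 0..14 is synchronized, and the cycle repeats forever, so no step up to 150 (or ever) has all patches equal.

Derivation:
t=0: [175, 83, 113, 30]  (not all equal)
t=1: [108, 149, 129, 118]  (not all equal)
t=2: [114, 86, 100, 107]  (not all equal)
t=3: [166, 185, 175, 171]  (not all equal)
t=4: [37, 49, 43, 40]  (not all equal)
t=5: [123, 131, 127, 125]  (not all equal)
t=6: [102, 97, 100, 101]  (not all equal)
t=7: [178, 182, 180, 179]  (not all equal)
t=8: [58, 60, 59, 58]  (not all equal)
t=9: [175, 177, 176, 175]  (not all equal)
t=10: [46, 48, 47, 46]  (not all equal)
t=11: [139, 141, 140, 139]  (not all equal)
t=12: [61, 59, 60, 61]  (not all equal)
t=13: [181, 179, 180, 181]  (not all equal)
t=14: [61, 59, 60, 61]  (not all equal)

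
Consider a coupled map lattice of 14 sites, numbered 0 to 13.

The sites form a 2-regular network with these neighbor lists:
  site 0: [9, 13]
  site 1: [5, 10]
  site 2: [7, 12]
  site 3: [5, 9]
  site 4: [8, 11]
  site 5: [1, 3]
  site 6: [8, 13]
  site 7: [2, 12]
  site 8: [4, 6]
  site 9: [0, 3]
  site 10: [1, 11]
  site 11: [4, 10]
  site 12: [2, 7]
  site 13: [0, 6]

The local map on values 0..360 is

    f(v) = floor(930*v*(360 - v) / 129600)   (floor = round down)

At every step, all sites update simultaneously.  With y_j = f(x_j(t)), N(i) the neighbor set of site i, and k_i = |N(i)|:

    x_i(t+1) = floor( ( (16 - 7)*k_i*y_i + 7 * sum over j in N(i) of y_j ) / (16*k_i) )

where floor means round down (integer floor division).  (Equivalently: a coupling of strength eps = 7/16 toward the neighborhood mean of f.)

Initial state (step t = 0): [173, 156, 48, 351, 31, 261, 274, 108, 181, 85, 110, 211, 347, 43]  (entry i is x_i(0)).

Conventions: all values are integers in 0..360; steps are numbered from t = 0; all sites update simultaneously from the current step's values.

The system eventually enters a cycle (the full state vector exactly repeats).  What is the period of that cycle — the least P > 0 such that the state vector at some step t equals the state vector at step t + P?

Simulating step by step:
t=0: [173, 156, 48, 351, 31, 261, 274, 108, 181, 85, 110, 211, 347, 43]
t=1: [188, 211, 109, 89, 141, 158, 167, 140, 183, 149, 209, 185, 84, 142]
t=2: [228, 226, 194, 196, 225, 215, 229, 203, 229, 215, 227, 228, 184, 226]
t=3: [217, 218, 230, 226, 216, 223, 215, 229, 215, 222, 216, 215, 230, 216]
t=4: [221, 221, 214, 217, 223, 219, 223, 214, 223, 219, 222, 223, 214, 222]
t=5: [220, 220, 224, 221, 219, 221, 219, 224, 219, 221, 219, 219, 224, 219]
t=6: [220, 220, 218, 220, 221, 220, 221, 218, 221, 220, 221, 221, 218, 221]
t=7: [220, 220, 222, 221, 220, 221, 220, 222, 220, 221, 220, 220, 222, 220]
t=8: [220, 220, 219, 220, 221, 220, 221, 219, 221, 220, 221, 221, 219, 221]
t=9: [220, 220, 221, 221, 220, 221, 220, 221, 220, 221, 220, 220, 221, 220]
t=10: [220, 220, 220, 220, 221, 220, 221, 220, 221, 220, 221, 221, 220, 221]
t=11: [220, 220, 221, 221, 220, 221, 220, 221, 220, 221, 220, 220, 221, 220]

Answer: 2
Key observation: The state at step 9, [220, 220, 221, 221, 220, 221, 220, 221, 220, 221, 220, 220, 221, 220], reappears at step 11 — and no state repeats earlier — so the cycle the system enters has period 2.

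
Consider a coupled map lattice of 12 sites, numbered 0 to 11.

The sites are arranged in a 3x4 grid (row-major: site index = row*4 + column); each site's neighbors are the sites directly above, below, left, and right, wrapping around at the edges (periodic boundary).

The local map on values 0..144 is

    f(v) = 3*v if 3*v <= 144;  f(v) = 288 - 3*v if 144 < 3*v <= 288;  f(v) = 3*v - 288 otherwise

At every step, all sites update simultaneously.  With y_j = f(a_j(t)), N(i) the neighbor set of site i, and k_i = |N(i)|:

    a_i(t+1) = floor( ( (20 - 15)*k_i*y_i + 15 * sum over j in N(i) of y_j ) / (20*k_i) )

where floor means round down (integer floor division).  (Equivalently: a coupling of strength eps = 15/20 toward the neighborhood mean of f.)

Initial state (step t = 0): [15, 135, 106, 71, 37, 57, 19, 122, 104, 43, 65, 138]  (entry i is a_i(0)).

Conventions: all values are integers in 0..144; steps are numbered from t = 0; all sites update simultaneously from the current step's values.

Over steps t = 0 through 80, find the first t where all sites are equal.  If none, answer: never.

Answer: 35
Key observation: Synchronization is absorbing here: once all sites are equal they stay equal, and step 35 is the first all-equal step.

Derivation:
t=0: [15, 135, 106, 71, 37, 57, 19, 122, 104, 43, 65, 138]  (not all equal)
t=1: [72, 89, 71, 71, 77, 106, 73, 88, 83, 98, 87, 82]  (not all equal)
t=2: [54, 39, 54, 58, 45, 36, 46, 51, 42, 23, 42, 41]  (not all equal)
t=3: [123, 109, 124, 124, 126, 113, 127, 129, 116, 106, 117, 124]  (not all equal)
t=4: [71, 55, 73, 86, 77, 60, 78, 90, 68, 47, 70, 78]  (not all equal)
t=5: [73, 104, 70, 48, 67, 97, 64, 41, 82, 108, 79, 52]  (not all equal)
t=6: [72, 40, 78, 111, 66, 46, 71, 116, 71, 31, 76, 100]  (not all equal)
t=7: [79, 96, 69, 48, 87, 105, 77, 56, 68, 96, 58, 48]  (not all equal)
t=8: [60, 29, 79, 110, 59, 22, 78, 99, 62, 42, 81, 122]  (not all equal)
t=9: [91, 87, 55, 56, 81, 87, 45, 55, 104, 87, 69, 56]  (not all equal)
t=10: [44, 42, 98, 101, 46, 50, 100, 109, 44, 36, 96, 95]  (not all equal)
t=11: [110, 103, 30, 37, 117, 106, 37, 41, 104, 101, 24, 35]  (not all equal)
t=12: [51, 38, 81, 95, 56, 46, 86, 103, 48, 31, 78, 88]  (not all equal)
t=13: [105, 105, 48, 42, 112, 101, 55, 38, 105, 107, 49, 47]  (not all equal)
t=14: [49, 47, 114, 111, 46, 47, 108, 110, 53, 47, 117, 111]  (not all equal)
t=15: [120, 124, 66, 64, 119, 120, 65, 60, 119, 124, 67, 63]  (not all equal)
t=16: [77, 80, 90, 93, 77, 79, 90, 93, 78, 79, 90, 92]  (not all equal)
t=17: [45, 45, 21, 20, 46, 45, 22, 20, 46, 44, 23, 19]  (not all equal)
t=18: [122, 120, 77, 74, 122, 122, 77, 75, 121, 122, 76, 75]  (not all equal)
t=19: [74, 72, 62, 65, 74, 72, 62, 65, 74, 72, 62, 65]  (not all equal)
t=20: [72, 76, 94, 89, 72, 76, 94, 89, 72, 76, 94, 89]  (not all equal)
t=21: [60, 52, 18, 27, 60, 52, 18, 27, 60, 52, 18, 27]  (not all equal)
t=22: [107, 112, 73, 81, 107, 112, 73, 81, 107, 112, 73, 81]  (not all equal)
t=23: [38, 49, 60, 47, 38, 49, 60, 47, 38, 49, 60, 47]  (not all equal)
t=24: [124, 129, 120, 129, 124, 129, 120, 129, 124, 129, 120, 129]  (not all equal)
t=25: [89, 91, 82, 91, 89, 91, 82, 91, 89, 91, 82, 91]  (not all equal)
t=26: [18, 21, 31, 21, 18, 21, 31, 21, 18, 21, 31, 21]  (not all equal)
t=27: [57, 66, 81, 66, 57, 66, 81, 66, 57, 66, 81, 66]  (not all equal)
t=28: [106, 86, 61, 86, 106, 86, 61, 86, 106, 86, 61, 86]  (not all equal)
t=29: [30, 44, 76, 44, 30, 44, 76, 44, 30, 44, 76, 44]  (not all equal)
t=30: [105, 110, 87, 110, 105, 110, 87, 110, 105, 110, 87, 110]  (not all equal)
t=31: [32, 36, 32, 36, 32, 36, 32, 36, 32, 36, 32, 36]  (not all equal)
t=32: [100, 103, 100, 103, 100, 103, 100, 103, 100, 103, 100, 103]  (not all equal)
t=33: [15, 17, 15, 17, 15, 17, 15, 17, 15, 17, 15, 17]  (not all equal)
t=34: [47, 48, 47, 48, 47, 48, 47, 48, 47, 48, 47, 48]  (not all equal)
t=35: [142, 142, 142, 142, 142, 142, 142, 142, 142, 142, 142, 142]  (all equal)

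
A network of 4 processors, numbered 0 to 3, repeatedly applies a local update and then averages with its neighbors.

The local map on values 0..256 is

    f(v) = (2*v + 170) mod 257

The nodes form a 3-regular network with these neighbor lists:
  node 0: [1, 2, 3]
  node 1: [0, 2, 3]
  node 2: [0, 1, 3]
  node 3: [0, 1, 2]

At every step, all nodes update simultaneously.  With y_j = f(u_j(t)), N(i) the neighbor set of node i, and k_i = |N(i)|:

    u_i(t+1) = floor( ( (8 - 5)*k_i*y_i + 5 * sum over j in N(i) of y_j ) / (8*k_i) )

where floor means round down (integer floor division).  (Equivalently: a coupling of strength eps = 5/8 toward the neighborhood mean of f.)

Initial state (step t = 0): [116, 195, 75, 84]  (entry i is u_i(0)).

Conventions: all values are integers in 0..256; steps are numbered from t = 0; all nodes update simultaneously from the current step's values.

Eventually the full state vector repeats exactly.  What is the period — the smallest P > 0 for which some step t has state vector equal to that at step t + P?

Simulating step by step:
t=0: [116, 195, 75, 84]
t=1: [93, 77, 80, 83]
t=2: [82, 77, 78, 79]
t=3: [72, 70, 70, 71]
t=4: [54, 54, 54, 54]
t=5: [21, 21, 21, 21]
t=6: [212, 212, 212, 212]
t=7: [80, 80, 80, 80]
t=8: [73, 73, 73, 73]
t=9: [59, 59, 59, 59]
t=10: [31, 31, 31, 31]
t=11: [232, 232, 232, 232]
t=12: [120, 120, 120, 120]
t=13: [153, 153, 153, 153]
t=14: [219, 219, 219, 219]
t=15: [94, 94, 94, 94]
t=16: [101, 101, 101, 101]
t=17: [115, 115, 115, 115]
t=18: [143, 143, 143, 143]
t=19: [199, 199, 199, 199]
t=20: [54, 54, 54, 54]

Answer: 16
Key observation: The state at step 4, [54, 54, 54, 54], reappears at step 20 — and no state repeats earlier — so the cycle the system enters has period 16.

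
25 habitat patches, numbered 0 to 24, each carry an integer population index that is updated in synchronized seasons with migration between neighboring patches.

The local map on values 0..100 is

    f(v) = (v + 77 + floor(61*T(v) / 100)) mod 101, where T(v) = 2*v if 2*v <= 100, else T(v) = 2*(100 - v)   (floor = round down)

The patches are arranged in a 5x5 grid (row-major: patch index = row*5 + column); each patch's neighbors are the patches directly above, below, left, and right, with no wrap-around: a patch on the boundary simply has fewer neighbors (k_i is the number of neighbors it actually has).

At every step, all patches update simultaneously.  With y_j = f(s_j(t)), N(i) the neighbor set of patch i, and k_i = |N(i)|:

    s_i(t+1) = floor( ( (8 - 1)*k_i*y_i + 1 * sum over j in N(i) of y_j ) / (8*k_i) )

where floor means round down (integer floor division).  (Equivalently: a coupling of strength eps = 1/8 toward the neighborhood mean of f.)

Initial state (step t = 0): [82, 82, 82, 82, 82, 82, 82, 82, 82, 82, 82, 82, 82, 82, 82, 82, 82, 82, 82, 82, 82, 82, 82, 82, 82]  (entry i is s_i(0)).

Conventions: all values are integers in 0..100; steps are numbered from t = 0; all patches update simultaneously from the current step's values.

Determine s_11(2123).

Simulating step by step:
t=0: [82, 82, 82, 82, 82, 82, 82, 82, 82, 82, 82, 82, 82, 82, 82, 82, 82, 82, 82, 82, 82, 82, 82, 82, 82]
t=1: [79, 79, 79, 79, 79, 79, 79, 79, 79, 79, 79, 79, 79, 79, 79, 79, 79, 79, 79, 79, 79, 79, 79, 79, 79]
t=2: [80, 80, 80, 80, 80, 80, 80, 80, 80, 80, 80, 80, 80, 80, 80, 80, 80, 80, 80, 80, 80, 80, 80, 80, 80]
t=3: [80, 80, 80, 80, 80, 80, 80, 80, 80, 80, 80, 80, 80, 80, 80, 80, 80, 80, 80, 80, 80, 80, 80, 80, 80]

Answer: s_11(2123) = 80
Key observation: The state at step 2, [80, 80, 80, 80, 80, 80, 80, 80, 80, 80, 80, 80, 80, 80, 80, 80, 80, 80, 80, 80, 80, 80, 80, 80, 80], reappears at step 3: the system is in a cycle of period 1 from step 2 on.  Therefore the state at step 2123 equals the state at step 2 + ((2123 - 2) mod 1) = 2, which is [80, 80, 80, 80, 80, 80, 80, 80, 80, 80, 80, 80, 80, 80, 80, 80, 80, 80, 80, 80, 80, 80, 80, 80, 80].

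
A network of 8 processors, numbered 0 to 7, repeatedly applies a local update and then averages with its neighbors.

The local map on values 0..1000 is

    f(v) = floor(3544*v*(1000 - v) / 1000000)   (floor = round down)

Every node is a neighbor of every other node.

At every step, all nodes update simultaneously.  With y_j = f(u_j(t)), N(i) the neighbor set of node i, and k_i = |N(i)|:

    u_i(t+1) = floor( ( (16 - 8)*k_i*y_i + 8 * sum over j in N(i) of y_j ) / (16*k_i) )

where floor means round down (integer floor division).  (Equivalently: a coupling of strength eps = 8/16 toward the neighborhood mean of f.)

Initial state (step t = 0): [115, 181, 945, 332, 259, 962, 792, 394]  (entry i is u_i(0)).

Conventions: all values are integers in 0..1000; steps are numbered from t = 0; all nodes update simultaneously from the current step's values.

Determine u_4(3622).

Simulating step by step:
t=0: [115, 181, 945, 332, 259, 962, 792, 394]
t=1: [446, 517, 371, 628, 583, 347, 542, 654]
t=2: [857, 861, 837, 837, 851, 826, 859, 825]
t=3: [451, 447, 472, 472, 458, 484, 449, 484]
t=4: [879, 878, 881, 881, 879, 882, 878, 882]
t=5: [374, 375, 372, 372, 374, 371, 375, 371]
t=6: [828, 829, 827, 827, 828, 827, 829, 827]
t=7: [504, 503, 505, 505, 504, 505, 503, 505]
t=8: [885, 885, 885, 885, 885, 885, 885, 885]
t=9: [360, 360, 360, 360, 360, 360, 360, 360]
t=10: [816, 816, 816, 816, 816, 816, 816, 816]
t=11: [532, 532, 532, 532, 532, 532, 532, 532]
t=12: [882, 882, 882, 882, 882, 882, 882, 882]
t=13: [368, 368, 368, 368, 368, 368, 368, 368]
t=14: [824, 824, 824, 824, 824, 824, 824, 824]
t=15: [513, 513, 513, 513, 513, 513, 513, 513]
t=16: [885, 885, 885, 885, 885, 885, 885, 885]

Answer: u_4(3622) = 824
Key observation: The state at step 8, [885, 885, 885, 885, 885, 885, 885, 885], reappears at step 16: the system is in a cycle of period 8 from step 8 on.  Therefore the state at step 3622 equals the state at step 8 + ((3622 - 8) mod 8) = 14, which is [824, 824, 824, 824, 824, 824, 824, 824].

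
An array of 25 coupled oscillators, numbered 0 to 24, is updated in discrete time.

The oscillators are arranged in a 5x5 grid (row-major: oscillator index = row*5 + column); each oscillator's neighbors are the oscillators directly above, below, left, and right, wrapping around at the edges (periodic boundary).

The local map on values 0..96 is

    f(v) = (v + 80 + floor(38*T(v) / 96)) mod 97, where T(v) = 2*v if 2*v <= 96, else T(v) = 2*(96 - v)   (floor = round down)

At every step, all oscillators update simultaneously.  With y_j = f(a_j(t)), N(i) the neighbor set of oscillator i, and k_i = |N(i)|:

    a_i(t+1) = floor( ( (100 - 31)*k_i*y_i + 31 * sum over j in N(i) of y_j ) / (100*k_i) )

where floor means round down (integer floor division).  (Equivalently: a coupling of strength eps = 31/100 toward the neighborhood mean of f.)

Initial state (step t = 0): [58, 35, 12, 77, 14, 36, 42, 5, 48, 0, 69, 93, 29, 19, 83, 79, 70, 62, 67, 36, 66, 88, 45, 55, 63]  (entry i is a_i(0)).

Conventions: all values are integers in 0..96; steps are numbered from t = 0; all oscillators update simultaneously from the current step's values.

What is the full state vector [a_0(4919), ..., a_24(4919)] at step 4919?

Simulating step by step:
t=0: [58, 35, 12, 77, 14, 36, 42, 5, 48, 0, 69, 93, 29, 19, 83, 79, 70, 62, 67, 36, 66, 88, 45, 55, 63]
t=1: [62, 47, 23, 63, 28, 54, 60, 73, 67, 70, 71, 72, 43, 31, 69, 72, 73, 67, 65, 55, 72, 72, 60, 70, 64]
t=2: [67, 64, 38, 65, 45, 70, 71, 68, 69, 69, 72, 72, 61, 47, 70, 73, 73, 71, 69, 70, 73, 73, 67, 72, 69]
t=3: [71, 70, 57, 69, 65, 73, 73, 71, 72, 72, 73, 73, 71, 68, 72, 73, 73, 72, 72, 73, 73, 73, 70, 73, 72]
t=4: [73, 72, 70, 72, 72, 73, 73, 72, 73, 73, 74, 73, 73, 73, 73, 74, 74, 73, 73, 74, 73, 73, 73, 73, 73]
t=5: [74, 73, 73, 73, 74, 74, 74, 73, 74, 74, 74, 74, 74, 74, 74, 74, 74, 74, 74, 74, 74, 74, 73, 74, 74]
t=6: [74, 74, 74, 74, 74, 74, 74, 74, 74, 74, 74, 74, 74, 74, 74, 74, 74, 74, 74, 74, 74, 74, 74, 74, 74]
t=7: [74, 74, 74, 74, 74, 74, 74, 74, 74, 74, 74, 74, 74, 74, 74, 74, 74, 74, 74, 74, 74, 74, 74, 74, 74]

Answer: [74, 74, 74, 74, 74, 74, 74, 74, 74, 74, 74, 74, 74, 74, 74, 74, 74, 74, 74, 74, 74, 74, 74, 74, 74]
Key observation: The state at step 6, [74, 74, 74, 74, 74, 74, 74, 74, 74, 74, 74, 74, 74, 74, 74, 74, 74, 74, 74, 74, 74, 74, 74, 74, 74], reappears at step 7: the system is in a cycle of period 1 from step 6 on.  Therefore the state at step 4919 equals the state at step 6 + ((4919 - 6) mod 1) = 6, which is [74, 74, 74, 74, 74, 74, 74, 74, 74, 74, 74, 74, 74, 74, 74, 74, 74, 74, 74, 74, 74, 74, 74, 74, 74].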